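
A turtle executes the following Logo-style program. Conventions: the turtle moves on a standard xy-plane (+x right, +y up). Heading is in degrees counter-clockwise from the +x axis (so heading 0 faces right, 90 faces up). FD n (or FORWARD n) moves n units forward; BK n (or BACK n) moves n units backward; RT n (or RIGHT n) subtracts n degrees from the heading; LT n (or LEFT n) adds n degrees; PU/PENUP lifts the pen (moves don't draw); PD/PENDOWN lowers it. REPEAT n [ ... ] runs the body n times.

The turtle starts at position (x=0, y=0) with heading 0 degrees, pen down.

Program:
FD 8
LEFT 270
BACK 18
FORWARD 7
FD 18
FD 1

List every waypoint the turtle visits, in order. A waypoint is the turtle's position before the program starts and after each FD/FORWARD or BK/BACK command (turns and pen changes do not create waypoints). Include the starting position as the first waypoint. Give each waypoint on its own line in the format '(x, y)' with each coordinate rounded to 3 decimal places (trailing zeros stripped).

Answer: (0, 0)
(8, 0)
(8, 18)
(8, 11)
(8, -7)
(8, -8)

Derivation:
Executing turtle program step by step:
Start: pos=(0,0), heading=0, pen down
FD 8: (0,0) -> (8,0) [heading=0, draw]
LT 270: heading 0 -> 270
BK 18: (8,0) -> (8,18) [heading=270, draw]
FD 7: (8,18) -> (8,11) [heading=270, draw]
FD 18: (8,11) -> (8,-7) [heading=270, draw]
FD 1: (8,-7) -> (8,-8) [heading=270, draw]
Final: pos=(8,-8), heading=270, 5 segment(s) drawn
Waypoints (6 total):
(0, 0)
(8, 0)
(8, 18)
(8, 11)
(8, -7)
(8, -8)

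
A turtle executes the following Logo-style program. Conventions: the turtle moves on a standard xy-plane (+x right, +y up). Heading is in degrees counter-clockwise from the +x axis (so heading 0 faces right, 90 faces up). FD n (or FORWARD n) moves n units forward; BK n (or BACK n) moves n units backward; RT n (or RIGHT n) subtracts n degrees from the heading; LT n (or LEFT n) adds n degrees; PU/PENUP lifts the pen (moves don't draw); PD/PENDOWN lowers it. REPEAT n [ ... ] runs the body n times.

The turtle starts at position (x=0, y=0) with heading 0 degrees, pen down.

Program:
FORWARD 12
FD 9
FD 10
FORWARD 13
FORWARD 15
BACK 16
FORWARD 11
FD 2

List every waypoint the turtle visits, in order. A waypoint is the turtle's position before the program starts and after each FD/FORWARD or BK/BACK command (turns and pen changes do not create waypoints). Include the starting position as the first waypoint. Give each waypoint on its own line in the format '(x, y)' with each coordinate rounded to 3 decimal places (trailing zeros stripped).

Answer: (0, 0)
(12, 0)
(21, 0)
(31, 0)
(44, 0)
(59, 0)
(43, 0)
(54, 0)
(56, 0)

Derivation:
Executing turtle program step by step:
Start: pos=(0,0), heading=0, pen down
FD 12: (0,0) -> (12,0) [heading=0, draw]
FD 9: (12,0) -> (21,0) [heading=0, draw]
FD 10: (21,0) -> (31,0) [heading=0, draw]
FD 13: (31,0) -> (44,0) [heading=0, draw]
FD 15: (44,0) -> (59,0) [heading=0, draw]
BK 16: (59,0) -> (43,0) [heading=0, draw]
FD 11: (43,0) -> (54,0) [heading=0, draw]
FD 2: (54,0) -> (56,0) [heading=0, draw]
Final: pos=(56,0), heading=0, 8 segment(s) drawn
Waypoints (9 total):
(0, 0)
(12, 0)
(21, 0)
(31, 0)
(44, 0)
(59, 0)
(43, 0)
(54, 0)
(56, 0)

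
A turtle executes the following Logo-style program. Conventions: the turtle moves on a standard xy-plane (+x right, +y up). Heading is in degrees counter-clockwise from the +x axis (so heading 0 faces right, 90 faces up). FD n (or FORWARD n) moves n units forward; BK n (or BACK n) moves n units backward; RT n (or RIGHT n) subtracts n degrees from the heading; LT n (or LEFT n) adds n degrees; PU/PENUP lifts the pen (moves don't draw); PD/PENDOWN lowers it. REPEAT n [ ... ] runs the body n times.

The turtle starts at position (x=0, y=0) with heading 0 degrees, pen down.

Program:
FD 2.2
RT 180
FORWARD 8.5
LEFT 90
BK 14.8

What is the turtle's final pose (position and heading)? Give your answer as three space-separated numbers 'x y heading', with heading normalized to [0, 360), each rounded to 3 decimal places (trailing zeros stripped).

Executing turtle program step by step:
Start: pos=(0,0), heading=0, pen down
FD 2.2: (0,0) -> (2.2,0) [heading=0, draw]
RT 180: heading 0 -> 180
FD 8.5: (2.2,0) -> (-6.3,0) [heading=180, draw]
LT 90: heading 180 -> 270
BK 14.8: (-6.3,0) -> (-6.3,14.8) [heading=270, draw]
Final: pos=(-6.3,14.8), heading=270, 3 segment(s) drawn

Answer: -6.3 14.8 270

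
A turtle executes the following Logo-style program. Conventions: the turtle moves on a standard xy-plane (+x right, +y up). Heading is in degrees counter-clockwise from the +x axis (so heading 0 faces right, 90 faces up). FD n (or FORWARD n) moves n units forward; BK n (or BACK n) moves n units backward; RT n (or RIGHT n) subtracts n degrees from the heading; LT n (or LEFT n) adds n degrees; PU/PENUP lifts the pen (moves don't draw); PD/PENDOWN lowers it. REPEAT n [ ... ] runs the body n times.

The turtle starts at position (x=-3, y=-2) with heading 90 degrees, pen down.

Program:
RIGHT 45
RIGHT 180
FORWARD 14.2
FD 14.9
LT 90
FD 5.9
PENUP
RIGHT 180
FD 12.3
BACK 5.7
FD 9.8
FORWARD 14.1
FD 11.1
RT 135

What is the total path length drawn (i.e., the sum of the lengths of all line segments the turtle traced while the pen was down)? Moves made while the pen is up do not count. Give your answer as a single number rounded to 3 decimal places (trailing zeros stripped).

Executing turtle program step by step:
Start: pos=(-3,-2), heading=90, pen down
RT 45: heading 90 -> 45
RT 180: heading 45 -> 225
FD 14.2: (-3,-2) -> (-13.041,-12.041) [heading=225, draw]
FD 14.9: (-13.041,-12.041) -> (-23.577,-22.577) [heading=225, draw]
LT 90: heading 225 -> 315
FD 5.9: (-23.577,-22.577) -> (-19.405,-26.749) [heading=315, draw]
PU: pen up
RT 180: heading 315 -> 135
FD 12.3: (-19.405,-26.749) -> (-28.102,-18.051) [heading=135, move]
BK 5.7: (-28.102,-18.051) -> (-24.072,-22.082) [heading=135, move]
FD 9.8: (-24.072,-22.082) -> (-31.001,-15.152) [heading=135, move]
FD 14.1: (-31.001,-15.152) -> (-40.972,-5.182) [heading=135, move]
FD 11.1: (-40.972,-5.182) -> (-48.821,2.667) [heading=135, move]
RT 135: heading 135 -> 0
Final: pos=(-48.821,2.667), heading=0, 3 segment(s) drawn

Segment lengths:
  seg 1: (-3,-2) -> (-13.041,-12.041), length = 14.2
  seg 2: (-13.041,-12.041) -> (-23.577,-22.577), length = 14.9
  seg 3: (-23.577,-22.577) -> (-19.405,-26.749), length = 5.9
Total = 35

Answer: 35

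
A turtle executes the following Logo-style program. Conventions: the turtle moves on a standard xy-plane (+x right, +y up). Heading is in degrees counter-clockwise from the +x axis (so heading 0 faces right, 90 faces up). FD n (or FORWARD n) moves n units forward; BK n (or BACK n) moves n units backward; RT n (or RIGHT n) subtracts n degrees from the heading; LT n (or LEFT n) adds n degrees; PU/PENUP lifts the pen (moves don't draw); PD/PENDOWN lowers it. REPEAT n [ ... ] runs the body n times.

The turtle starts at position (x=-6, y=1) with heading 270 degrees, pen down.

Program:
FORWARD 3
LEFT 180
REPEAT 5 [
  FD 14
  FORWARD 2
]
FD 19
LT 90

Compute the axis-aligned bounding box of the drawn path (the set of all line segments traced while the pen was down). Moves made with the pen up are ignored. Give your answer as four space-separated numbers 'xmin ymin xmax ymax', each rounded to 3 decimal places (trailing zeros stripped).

Executing turtle program step by step:
Start: pos=(-6,1), heading=270, pen down
FD 3: (-6,1) -> (-6,-2) [heading=270, draw]
LT 180: heading 270 -> 90
REPEAT 5 [
  -- iteration 1/5 --
  FD 14: (-6,-2) -> (-6,12) [heading=90, draw]
  FD 2: (-6,12) -> (-6,14) [heading=90, draw]
  -- iteration 2/5 --
  FD 14: (-6,14) -> (-6,28) [heading=90, draw]
  FD 2: (-6,28) -> (-6,30) [heading=90, draw]
  -- iteration 3/5 --
  FD 14: (-6,30) -> (-6,44) [heading=90, draw]
  FD 2: (-6,44) -> (-6,46) [heading=90, draw]
  -- iteration 4/5 --
  FD 14: (-6,46) -> (-6,60) [heading=90, draw]
  FD 2: (-6,60) -> (-6,62) [heading=90, draw]
  -- iteration 5/5 --
  FD 14: (-6,62) -> (-6,76) [heading=90, draw]
  FD 2: (-6,76) -> (-6,78) [heading=90, draw]
]
FD 19: (-6,78) -> (-6,97) [heading=90, draw]
LT 90: heading 90 -> 180
Final: pos=(-6,97), heading=180, 12 segment(s) drawn

Segment endpoints: x in {-6, -6, -6, -6, -6, -6, -6, -6, -6, -6, -6, -6, -6}, y in {-2, 1, 12, 14, 28, 30, 44, 46, 60, 62, 76, 78, 97}
xmin=-6, ymin=-2, xmax=-6, ymax=97

Answer: -6 -2 -6 97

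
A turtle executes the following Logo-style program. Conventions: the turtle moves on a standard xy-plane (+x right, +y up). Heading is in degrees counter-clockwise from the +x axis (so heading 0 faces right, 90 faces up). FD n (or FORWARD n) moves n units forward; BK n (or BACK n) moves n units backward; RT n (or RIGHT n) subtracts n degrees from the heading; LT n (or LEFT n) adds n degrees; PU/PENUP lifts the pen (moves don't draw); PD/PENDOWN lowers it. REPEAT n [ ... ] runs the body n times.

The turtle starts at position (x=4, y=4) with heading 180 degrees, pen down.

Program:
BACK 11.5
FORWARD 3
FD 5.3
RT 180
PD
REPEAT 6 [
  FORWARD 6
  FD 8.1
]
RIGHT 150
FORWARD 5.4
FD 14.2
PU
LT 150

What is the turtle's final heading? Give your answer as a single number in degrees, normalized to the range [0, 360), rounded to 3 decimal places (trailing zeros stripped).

Answer: 0

Derivation:
Executing turtle program step by step:
Start: pos=(4,4), heading=180, pen down
BK 11.5: (4,4) -> (15.5,4) [heading=180, draw]
FD 3: (15.5,4) -> (12.5,4) [heading=180, draw]
FD 5.3: (12.5,4) -> (7.2,4) [heading=180, draw]
RT 180: heading 180 -> 0
PD: pen down
REPEAT 6 [
  -- iteration 1/6 --
  FD 6: (7.2,4) -> (13.2,4) [heading=0, draw]
  FD 8.1: (13.2,4) -> (21.3,4) [heading=0, draw]
  -- iteration 2/6 --
  FD 6: (21.3,4) -> (27.3,4) [heading=0, draw]
  FD 8.1: (27.3,4) -> (35.4,4) [heading=0, draw]
  -- iteration 3/6 --
  FD 6: (35.4,4) -> (41.4,4) [heading=0, draw]
  FD 8.1: (41.4,4) -> (49.5,4) [heading=0, draw]
  -- iteration 4/6 --
  FD 6: (49.5,4) -> (55.5,4) [heading=0, draw]
  FD 8.1: (55.5,4) -> (63.6,4) [heading=0, draw]
  -- iteration 5/6 --
  FD 6: (63.6,4) -> (69.6,4) [heading=0, draw]
  FD 8.1: (69.6,4) -> (77.7,4) [heading=0, draw]
  -- iteration 6/6 --
  FD 6: (77.7,4) -> (83.7,4) [heading=0, draw]
  FD 8.1: (83.7,4) -> (91.8,4) [heading=0, draw]
]
RT 150: heading 0 -> 210
FD 5.4: (91.8,4) -> (87.123,1.3) [heading=210, draw]
FD 14.2: (87.123,1.3) -> (74.826,-5.8) [heading=210, draw]
PU: pen up
LT 150: heading 210 -> 0
Final: pos=(74.826,-5.8), heading=0, 17 segment(s) drawn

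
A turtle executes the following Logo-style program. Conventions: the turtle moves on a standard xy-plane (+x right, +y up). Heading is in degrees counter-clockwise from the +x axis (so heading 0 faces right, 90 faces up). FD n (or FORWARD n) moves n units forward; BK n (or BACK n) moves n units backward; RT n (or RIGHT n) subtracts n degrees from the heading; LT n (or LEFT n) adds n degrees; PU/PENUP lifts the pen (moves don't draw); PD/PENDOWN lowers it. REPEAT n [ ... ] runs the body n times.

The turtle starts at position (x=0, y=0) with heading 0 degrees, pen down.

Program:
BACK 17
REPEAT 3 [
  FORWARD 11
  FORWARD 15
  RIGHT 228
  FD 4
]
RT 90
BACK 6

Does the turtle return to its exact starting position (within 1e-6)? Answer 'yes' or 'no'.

Answer: no

Derivation:
Executing turtle program step by step:
Start: pos=(0,0), heading=0, pen down
BK 17: (0,0) -> (-17,0) [heading=0, draw]
REPEAT 3 [
  -- iteration 1/3 --
  FD 11: (-17,0) -> (-6,0) [heading=0, draw]
  FD 15: (-6,0) -> (9,0) [heading=0, draw]
  RT 228: heading 0 -> 132
  FD 4: (9,0) -> (6.323,2.973) [heading=132, draw]
  -- iteration 2/3 --
  FD 11: (6.323,2.973) -> (-1.037,11.147) [heading=132, draw]
  FD 15: (-1.037,11.147) -> (-11.074,22.294) [heading=132, draw]
  RT 228: heading 132 -> 264
  FD 4: (-11.074,22.294) -> (-11.492,18.316) [heading=264, draw]
  -- iteration 3/3 --
  FD 11: (-11.492,18.316) -> (-12.642,7.377) [heading=264, draw]
  FD 15: (-12.642,7.377) -> (-14.21,-7.541) [heading=264, draw]
  RT 228: heading 264 -> 36
  FD 4: (-14.21,-7.541) -> (-10.974,-5.19) [heading=36, draw]
]
RT 90: heading 36 -> 306
BK 6: (-10.974,-5.19) -> (-14.5,-0.336) [heading=306, draw]
Final: pos=(-14.5,-0.336), heading=306, 11 segment(s) drawn

Start position: (0, 0)
Final position: (-14.5, -0.336)
Distance = 14.504; >= 1e-6 -> NOT closed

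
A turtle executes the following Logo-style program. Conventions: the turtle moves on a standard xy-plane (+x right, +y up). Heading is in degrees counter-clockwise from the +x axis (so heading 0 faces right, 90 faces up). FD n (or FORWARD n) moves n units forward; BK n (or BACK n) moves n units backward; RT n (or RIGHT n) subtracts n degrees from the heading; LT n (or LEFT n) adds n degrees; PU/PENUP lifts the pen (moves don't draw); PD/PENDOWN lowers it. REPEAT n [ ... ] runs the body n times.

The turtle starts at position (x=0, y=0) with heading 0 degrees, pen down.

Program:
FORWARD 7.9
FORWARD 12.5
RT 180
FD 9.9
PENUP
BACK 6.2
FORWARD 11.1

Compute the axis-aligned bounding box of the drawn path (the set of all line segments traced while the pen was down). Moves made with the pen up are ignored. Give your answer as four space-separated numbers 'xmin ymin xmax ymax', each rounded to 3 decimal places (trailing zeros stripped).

Answer: 0 0 20.4 0

Derivation:
Executing turtle program step by step:
Start: pos=(0,0), heading=0, pen down
FD 7.9: (0,0) -> (7.9,0) [heading=0, draw]
FD 12.5: (7.9,0) -> (20.4,0) [heading=0, draw]
RT 180: heading 0 -> 180
FD 9.9: (20.4,0) -> (10.5,0) [heading=180, draw]
PU: pen up
BK 6.2: (10.5,0) -> (16.7,0) [heading=180, move]
FD 11.1: (16.7,0) -> (5.6,0) [heading=180, move]
Final: pos=(5.6,0), heading=180, 3 segment(s) drawn

Segment endpoints: x in {0, 7.9, 10.5, 20.4}, y in {0, 0}
xmin=0, ymin=0, xmax=20.4, ymax=0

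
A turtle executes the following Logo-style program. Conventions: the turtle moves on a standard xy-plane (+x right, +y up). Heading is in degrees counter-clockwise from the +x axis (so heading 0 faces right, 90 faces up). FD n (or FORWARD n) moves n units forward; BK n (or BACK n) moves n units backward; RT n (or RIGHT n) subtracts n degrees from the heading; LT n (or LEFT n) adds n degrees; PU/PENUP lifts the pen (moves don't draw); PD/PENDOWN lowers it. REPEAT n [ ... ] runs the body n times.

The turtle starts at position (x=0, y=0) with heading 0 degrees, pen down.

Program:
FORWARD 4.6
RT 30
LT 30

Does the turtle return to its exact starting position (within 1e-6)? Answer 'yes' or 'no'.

Answer: no

Derivation:
Executing turtle program step by step:
Start: pos=(0,0), heading=0, pen down
FD 4.6: (0,0) -> (4.6,0) [heading=0, draw]
RT 30: heading 0 -> 330
LT 30: heading 330 -> 0
Final: pos=(4.6,0), heading=0, 1 segment(s) drawn

Start position: (0, 0)
Final position: (4.6, 0)
Distance = 4.6; >= 1e-6 -> NOT closed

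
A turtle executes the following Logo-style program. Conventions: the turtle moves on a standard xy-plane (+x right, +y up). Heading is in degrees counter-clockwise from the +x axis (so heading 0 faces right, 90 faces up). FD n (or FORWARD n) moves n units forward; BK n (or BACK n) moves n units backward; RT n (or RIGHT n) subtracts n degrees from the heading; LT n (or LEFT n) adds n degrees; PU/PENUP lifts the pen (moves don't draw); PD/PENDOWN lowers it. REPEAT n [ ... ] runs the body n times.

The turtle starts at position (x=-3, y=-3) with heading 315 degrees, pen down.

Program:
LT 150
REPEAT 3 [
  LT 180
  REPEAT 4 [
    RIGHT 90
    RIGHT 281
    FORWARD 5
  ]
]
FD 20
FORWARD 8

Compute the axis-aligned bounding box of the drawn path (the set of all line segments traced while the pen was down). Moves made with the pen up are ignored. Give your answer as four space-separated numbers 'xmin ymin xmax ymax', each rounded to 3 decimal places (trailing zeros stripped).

Executing turtle program step by step:
Start: pos=(-3,-3), heading=315, pen down
LT 150: heading 315 -> 105
REPEAT 3 [
  -- iteration 1/3 --
  LT 180: heading 105 -> 285
  REPEAT 4 [
    -- iteration 1/4 --
    RT 90: heading 285 -> 195
    RT 281: heading 195 -> 274
    FD 5: (-3,-3) -> (-2.651,-7.988) [heading=274, draw]
    -- iteration 2/4 --
    RT 90: heading 274 -> 184
    RT 281: heading 184 -> 263
    FD 5: (-2.651,-7.988) -> (-3.261,-12.951) [heading=263, draw]
    -- iteration 3/4 --
    RT 90: heading 263 -> 173
    RT 281: heading 173 -> 252
    FD 5: (-3.261,-12.951) -> (-4.806,-17.706) [heading=252, draw]
    -- iteration 4/4 --
    RT 90: heading 252 -> 162
    RT 281: heading 162 -> 241
    FD 5: (-4.806,-17.706) -> (-7.23,-22.079) [heading=241, draw]
  ]
  -- iteration 2/3 --
  LT 180: heading 241 -> 61
  REPEAT 4 [
    -- iteration 1/4 --
    RT 90: heading 61 -> 331
    RT 281: heading 331 -> 50
    FD 5: (-7.23,-22.079) -> (-4.016,-18.249) [heading=50, draw]
    -- iteration 2/4 --
    RT 90: heading 50 -> 320
    RT 281: heading 320 -> 39
    FD 5: (-4.016,-18.249) -> (-0.13,-15.102) [heading=39, draw]
    -- iteration 3/4 --
    RT 90: heading 39 -> 309
    RT 281: heading 309 -> 28
    FD 5: (-0.13,-15.102) -> (4.285,-12.755) [heading=28, draw]
    -- iteration 4/4 --
    RT 90: heading 28 -> 298
    RT 281: heading 298 -> 17
    FD 5: (4.285,-12.755) -> (9.066,-11.293) [heading=17, draw]
  ]
  -- iteration 3/3 --
  LT 180: heading 17 -> 197
  REPEAT 4 [
    -- iteration 1/4 --
    RT 90: heading 197 -> 107
    RT 281: heading 107 -> 186
    FD 5: (9.066,-11.293) -> (4.094,-11.816) [heading=186, draw]
    -- iteration 2/4 --
    RT 90: heading 186 -> 96
    RT 281: heading 96 -> 175
    FD 5: (4.094,-11.816) -> (-0.887,-11.38) [heading=175, draw]
    -- iteration 3/4 --
    RT 90: heading 175 -> 85
    RT 281: heading 85 -> 164
    FD 5: (-0.887,-11.38) -> (-5.694,-10.002) [heading=164, draw]
    -- iteration 4/4 --
    RT 90: heading 164 -> 74
    RT 281: heading 74 -> 153
    FD 5: (-5.694,-10.002) -> (-10.149,-7.732) [heading=153, draw]
  ]
]
FD 20: (-10.149,-7.732) -> (-27.969,1.348) [heading=153, draw]
FD 8: (-27.969,1.348) -> (-35.097,4.98) [heading=153, draw]
Final: pos=(-35.097,4.98), heading=153, 14 segment(s) drawn

Segment endpoints: x in {-35.097, -27.969, -10.149, -7.23, -5.694, -4.806, -4.016, -3.261, -3, -2.651, -0.887, -0.13, 4.094, 4.285, 9.066}, y in {-22.079, -18.249, -17.706, -15.102, -12.951, -12.755, -11.816, -11.38, -11.293, -10.002, -7.988, -7.732, -3, 1.348, 4.98}
xmin=-35.097, ymin=-22.079, xmax=9.066, ymax=4.98

Answer: -35.097 -22.079 9.066 4.98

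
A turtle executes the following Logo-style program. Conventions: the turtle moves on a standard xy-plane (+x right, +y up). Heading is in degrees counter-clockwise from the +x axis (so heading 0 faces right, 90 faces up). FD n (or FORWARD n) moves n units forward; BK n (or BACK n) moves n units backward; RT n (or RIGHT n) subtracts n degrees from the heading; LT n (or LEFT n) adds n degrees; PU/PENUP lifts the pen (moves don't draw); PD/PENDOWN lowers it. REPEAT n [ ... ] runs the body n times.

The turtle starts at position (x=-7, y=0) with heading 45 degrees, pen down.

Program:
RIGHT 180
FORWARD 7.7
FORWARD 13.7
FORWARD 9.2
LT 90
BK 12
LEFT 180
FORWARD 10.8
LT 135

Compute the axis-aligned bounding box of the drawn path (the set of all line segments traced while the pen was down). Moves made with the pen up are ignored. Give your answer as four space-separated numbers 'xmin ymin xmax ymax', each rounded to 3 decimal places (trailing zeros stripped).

Executing turtle program step by step:
Start: pos=(-7,0), heading=45, pen down
RT 180: heading 45 -> 225
FD 7.7: (-7,0) -> (-12.445,-5.445) [heading=225, draw]
FD 13.7: (-12.445,-5.445) -> (-22.132,-15.132) [heading=225, draw]
FD 9.2: (-22.132,-15.132) -> (-28.637,-21.637) [heading=225, draw]
LT 90: heading 225 -> 315
BK 12: (-28.637,-21.637) -> (-37.123,-13.152) [heading=315, draw]
LT 180: heading 315 -> 135
FD 10.8: (-37.123,-13.152) -> (-44.76,-5.515) [heading=135, draw]
LT 135: heading 135 -> 270
Final: pos=(-44.76,-5.515), heading=270, 5 segment(s) drawn

Segment endpoints: x in {-44.76, -37.123, -28.637, -22.132, -12.445, -7}, y in {-21.637, -15.132, -13.152, -5.515, -5.445, 0}
xmin=-44.76, ymin=-21.637, xmax=-7, ymax=0

Answer: -44.76 -21.637 -7 0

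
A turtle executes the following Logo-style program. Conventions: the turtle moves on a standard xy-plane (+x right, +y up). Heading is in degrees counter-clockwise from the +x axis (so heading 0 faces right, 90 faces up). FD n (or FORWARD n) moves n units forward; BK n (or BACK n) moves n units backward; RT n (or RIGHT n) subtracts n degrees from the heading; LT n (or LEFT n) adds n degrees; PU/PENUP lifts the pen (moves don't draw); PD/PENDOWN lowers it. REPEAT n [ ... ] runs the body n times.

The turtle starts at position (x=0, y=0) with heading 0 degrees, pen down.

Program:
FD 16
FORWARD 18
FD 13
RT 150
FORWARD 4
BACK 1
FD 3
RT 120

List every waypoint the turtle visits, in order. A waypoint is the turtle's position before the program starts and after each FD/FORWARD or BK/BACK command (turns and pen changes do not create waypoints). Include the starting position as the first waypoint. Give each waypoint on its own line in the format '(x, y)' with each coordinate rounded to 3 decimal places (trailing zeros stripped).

Answer: (0, 0)
(16, 0)
(34, 0)
(47, 0)
(43.536, -2)
(44.402, -1.5)
(41.804, -3)

Derivation:
Executing turtle program step by step:
Start: pos=(0,0), heading=0, pen down
FD 16: (0,0) -> (16,0) [heading=0, draw]
FD 18: (16,0) -> (34,0) [heading=0, draw]
FD 13: (34,0) -> (47,0) [heading=0, draw]
RT 150: heading 0 -> 210
FD 4: (47,0) -> (43.536,-2) [heading=210, draw]
BK 1: (43.536,-2) -> (44.402,-1.5) [heading=210, draw]
FD 3: (44.402,-1.5) -> (41.804,-3) [heading=210, draw]
RT 120: heading 210 -> 90
Final: pos=(41.804,-3), heading=90, 6 segment(s) drawn
Waypoints (7 total):
(0, 0)
(16, 0)
(34, 0)
(47, 0)
(43.536, -2)
(44.402, -1.5)
(41.804, -3)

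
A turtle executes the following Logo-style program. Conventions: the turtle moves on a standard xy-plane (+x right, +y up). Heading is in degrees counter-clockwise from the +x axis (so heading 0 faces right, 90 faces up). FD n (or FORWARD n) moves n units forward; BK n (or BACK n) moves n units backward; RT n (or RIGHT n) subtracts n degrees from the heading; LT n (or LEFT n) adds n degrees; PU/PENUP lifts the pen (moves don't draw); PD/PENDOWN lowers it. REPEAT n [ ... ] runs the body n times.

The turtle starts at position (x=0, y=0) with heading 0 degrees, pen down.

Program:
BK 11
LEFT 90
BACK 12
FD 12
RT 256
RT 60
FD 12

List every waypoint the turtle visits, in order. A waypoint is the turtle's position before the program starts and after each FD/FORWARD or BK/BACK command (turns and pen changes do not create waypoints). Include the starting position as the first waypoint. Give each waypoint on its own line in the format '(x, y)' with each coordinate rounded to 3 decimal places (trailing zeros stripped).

Executing turtle program step by step:
Start: pos=(0,0), heading=0, pen down
BK 11: (0,0) -> (-11,0) [heading=0, draw]
LT 90: heading 0 -> 90
BK 12: (-11,0) -> (-11,-12) [heading=90, draw]
FD 12: (-11,-12) -> (-11,0) [heading=90, draw]
RT 256: heading 90 -> 194
RT 60: heading 194 -> 134
FD 12: (-11,0) -> (-19.336,8.632) [heading=134, draw]
Final: pos=(-19.336,8.632), heading=134, 4 segment(s) drawn
Waypoints (5 total):
(0, 0)
(-11, 0)
(-11, -12)
(-11, 0)
(-19.336, 8.632)

Answer: (0, 0)
(-11, 0)
(-11, -12)
(-11, 0)
(-19.336, 8.632)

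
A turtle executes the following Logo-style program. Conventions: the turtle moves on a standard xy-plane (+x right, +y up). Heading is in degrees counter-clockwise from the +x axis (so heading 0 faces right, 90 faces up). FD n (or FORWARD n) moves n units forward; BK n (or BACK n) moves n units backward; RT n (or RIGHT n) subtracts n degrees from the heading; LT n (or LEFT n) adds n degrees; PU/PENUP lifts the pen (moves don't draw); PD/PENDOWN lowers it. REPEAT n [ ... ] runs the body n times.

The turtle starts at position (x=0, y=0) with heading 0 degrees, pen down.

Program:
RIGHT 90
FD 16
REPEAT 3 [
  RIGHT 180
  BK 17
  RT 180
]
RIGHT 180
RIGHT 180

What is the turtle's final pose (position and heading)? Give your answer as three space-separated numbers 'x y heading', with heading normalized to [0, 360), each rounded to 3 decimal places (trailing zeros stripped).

Answer: 0 -67 270

Derivation:
Executing turtle program step by step:
Start: pos=(0,0), heading=0, pen down
RT 90: heading 0 -> 270
FD 16: (0,0) -> (0,-16) [heading=270, draw]
REPEAT 3 [
  -- iteration 1/3 --
  RT 180: heading 270 -> 90
  BK 17: (0,-16) -> (0,-33) [heading=90, draw]
  RT 180: heading 90 -> 270
  -- iteration 2/3 --
  RT 180: heading 270 -> 90
  BK 17: (0,-33) -> (0,-50) [heading=90, draw]
  RT 180: heading 90 -> 270
  -- iteration 3/3 --
  RT 180: heading 270 -> 90
  BK 17: (0,-50) -> (0,-67) [heading=90, draw]
  RT 180: heading 90 -> 270
]
RT 180: heading 270 -> 90
RT 180: heading 90 -> 270
Final: pos=(0,-67), heading=270, 4 segment(s) drawn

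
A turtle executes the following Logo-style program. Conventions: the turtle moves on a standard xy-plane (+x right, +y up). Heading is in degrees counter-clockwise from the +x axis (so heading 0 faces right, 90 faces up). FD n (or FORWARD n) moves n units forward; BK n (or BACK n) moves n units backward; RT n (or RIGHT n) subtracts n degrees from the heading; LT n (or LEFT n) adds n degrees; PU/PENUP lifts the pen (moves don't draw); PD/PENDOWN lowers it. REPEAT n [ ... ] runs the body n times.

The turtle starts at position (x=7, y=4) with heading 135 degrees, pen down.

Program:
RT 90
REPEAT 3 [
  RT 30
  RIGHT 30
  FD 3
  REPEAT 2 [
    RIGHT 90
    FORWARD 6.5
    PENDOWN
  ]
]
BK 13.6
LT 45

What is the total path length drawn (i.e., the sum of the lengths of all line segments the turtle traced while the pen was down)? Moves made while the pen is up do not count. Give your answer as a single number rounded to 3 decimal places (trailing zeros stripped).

Answer: 61.6

Derivation:
Executing turtle program step by step:
Start: pos=(7,4), heading=135, pen down
RT 90: heading 135 -> 45
REPEAT 3 [
  -- iteration 1/3 --
  RT 30: heading 45 -> 15
  RT 30: heading 15 -> 345
  FD 3: (7,4) -> (9.898,3.224) [heading=345, draw]
  REPEAT 2 [
    -- iteration 1/2 --
    RT 90: heading 345 -> 255
    FD 6.5: (9.898,3.224) -> (8.215,-3.055) [heading=255, draw]
    PD: pen down
    -- iteration 2/2 --
    RT 90: heading 255 -> 165
    FD 6.5: (8.215,-3.055) -> (1.937,-1.373) [heading=165, draw]
    PD: pen down
  ]
  -- iteration 2/3 --
  RT 30: heading 165 -> 135
  RT 30: heading 135 -> 105
  FD 3: (1.937,-1.373) -> (1.16,1.525) [heading=105, draw]
  REPEAT 2 [
    -- iteration 1/2 --
    RT 90: heading 105 -> 15
    FD 6.5: (1.16,1.525) -> (7.439,3.207) [heading=15, draw]
    PD: pen down
    -- iteration 2/2 --
    RT 90: heading 15 -> 285
    FD 6.5: (7.439,3.207) -> (9.121,-3.071) [heading=285, draw]
    PD: pen down
  ]
  -- iteration 3/3 --
  RT 30: heading 285 -> 255
  RT 30: heading 255 -> 225
  FD 3: (9.121,-3.071) -> (7,-5.192) [heading=225, draw]
  REPEAT 2 [
    -- iteration 1/2 --
    RT 90: heading 225 -> 135
    FD 6.5: (7,-5.192) -> (2.404,-0.596) [heading=135, draw]
    PD: pen down
    -- iteration 2/2 --
    RT 90: heading 135 -> 45
    FD 6.5: (2.404,-0.596) -> (7,4) [heading=45, draw]
    PD: pen down
  ]
]
BK 13.6: (7,4) -> (-2.617,-5.617) [heading=45, draw]
LT 45: heading 45 -> 90
Final: pos=(-2.617,-5.617), heading=90, 10 segment(s) drawn

Segment lengths:
  seg 1: (7,4) -> (9.898,3.224), length = 3
  seg 2: (9.898,3.224) -> (8.215,-3.055), length = 6.5
  seg 3: (8.215,-3.055) -> (1.937,-1.373), length = 6.5
  seg 4: (1.937,-1.373) -> (1.16,1.525), length = 3
  seg 5: (1.16,1.525) -> (7.439,3.207), length = 6.5
  seg 6: (7.439,3.207) -> (9.121,-3.071), length = 6.5
  seg 7: (9.121,-3.071) -> (7,-5.192), length = 3
  seg 8: (7,-5.192) -> (2.404,-0.596), length = 6.5
  seg 9: (2.404,-0.596) -> (7,4), length = 6.5
  seg 10: (7,4) -> (-2.617,-5.617), length = 13.6
Total = 61.6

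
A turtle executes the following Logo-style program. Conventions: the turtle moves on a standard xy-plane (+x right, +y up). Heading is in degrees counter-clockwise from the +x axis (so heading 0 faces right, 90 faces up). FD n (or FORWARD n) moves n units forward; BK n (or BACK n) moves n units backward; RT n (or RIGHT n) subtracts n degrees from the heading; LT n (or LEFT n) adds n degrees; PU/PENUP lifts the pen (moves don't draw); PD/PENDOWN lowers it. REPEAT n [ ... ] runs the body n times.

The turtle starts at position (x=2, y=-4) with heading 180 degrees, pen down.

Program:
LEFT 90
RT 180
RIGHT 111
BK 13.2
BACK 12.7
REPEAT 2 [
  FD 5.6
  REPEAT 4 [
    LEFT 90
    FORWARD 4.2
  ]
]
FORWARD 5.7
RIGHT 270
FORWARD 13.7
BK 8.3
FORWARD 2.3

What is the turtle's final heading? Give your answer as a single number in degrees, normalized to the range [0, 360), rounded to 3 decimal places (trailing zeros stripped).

Executing turtle program step by step:
Start: pos=(2,-4), heading=180, pen down
LT 90: heading 180 -> 270
RT 180: heading 270 -> 90
RT 111: heading 90 -> 339
BK 13.2: (2,-4) -> (-10.323,0.73) [heading=339, draw]
BK 12.7: (-10.323,0.73) -> (-22.18,5.282) [heading=339, draw]
REPEAT 2 [
  -- iteration 1/2 --
  FD 5.6: (-22.18,5.282) -> (-16.952,3.275) [heading=339, draw]
  REPEAT 4 [
    -- iteration 1/4 --
    LT 90: heading 339 -> 69
    FD 4.2: (-16.952,3.275) -> (-15.447,7.196) [heading=69, draw]
    -- iteration 2/4 --
    LT 90: heading 69 -> 159
    FD 4.2: (-15.447,7.196) -> (-19.368,8.701) [heading=159, draw]
    -- iteration 3/4 --
    LT 90: heading 159 -> 249
    FD 4.2: (-19.368,8.701) -> (-20.873,4.78) [heading=249, draw]
    -- iteration 4/4 --
    LT 90: heading 249 -> 339
    FD 4.2: (-20.873,4.78) -> (-16.952,3.275) [heading=339, draw]
  ]
  -- iteration 2/2 --
  FD 5.6: (-16.952,3.275) -> (-11.724,1.268) [heading=339, draw]
  REPEAT 4 [
    -- iteration 1/4 --
    LT 90: heading 339 -> 69
    FD 4.2: (-11.724,1.268) -> (-10.218,5.189) [heading=69, draw]
    -- iteration 2/4 --
    LT 90: heading 69 -> 159
    FD 4.2: (-10.218,5.189) -> (-14.14,6.694) [heading=159, draw]
    -- iteration 3/4 --
    LT 90: heading 159 -> 249
    FD 4.2: (-14.14,6.694) -> (-15.645,2.773) [heading=249, draw]
    -- iteration 4/4 --
    LT 90: heading 249 -> 339
    FD 4.2: (-15.645,2.773) -> (-11.724,1.268) [heading=339, draw]
  ]
]
FD 5.7: (-11.724,1.268) -> (-6.402,-0.775) [heading=339, draw]
RT 270: heading 339 -> 69
FD 13.7: (-6.402,-0.775) -> (-1.493,12.015) [heading=69, draw]
BK 8.3: (-1.493,12.015) -> (-4.467,4.267) [heading=69, draw]
FD 2.3: (-4.467,4.267) -> (-3.643,6.414) [heading=69, draw]
Final: pos=(-3.643,6.414), heading=69, 16 segment(s) drawn

Answer: 69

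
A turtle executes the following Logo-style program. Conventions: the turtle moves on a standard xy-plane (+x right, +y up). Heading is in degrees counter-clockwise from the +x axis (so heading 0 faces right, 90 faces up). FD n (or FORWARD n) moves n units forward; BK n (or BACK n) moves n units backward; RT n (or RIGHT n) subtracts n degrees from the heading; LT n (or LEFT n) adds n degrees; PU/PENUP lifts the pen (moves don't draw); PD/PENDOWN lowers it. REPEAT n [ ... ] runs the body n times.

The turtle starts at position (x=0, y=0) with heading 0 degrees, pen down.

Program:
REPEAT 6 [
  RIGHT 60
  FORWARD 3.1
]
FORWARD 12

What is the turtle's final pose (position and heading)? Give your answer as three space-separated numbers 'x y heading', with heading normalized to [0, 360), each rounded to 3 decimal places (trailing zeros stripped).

Executing turtle program step by step:
Start: pos=(0,0), heading=0, pen down
REPEAT 6 [
  -- iteration 1/6 --
  RT 60: heading 0 -> 300
  FD 3.1: (0,0) -> (1.55,-2.685) [heading=300, draw]
  -- iteration 2/6 --
  RT 60: heading 300 -> 240
  FD 3.1: (1.55,-2.685) -> (0,-5.369) [heading=240, draw]
  -- iteration 3/6 --
  RT 60: heading 240 -> 180
  FD 3.1: (0,-5.369) -> (-3.1,-5.369) [heading=180, draw]
  -- iteration 4/6 --
  RT 60: heading 180 -> 120
  FD 3.1: (-3.1,-5.369) -> (-4.65,-2.685) [heading=120, draw]
  -- iteration 5/6 --
  RT 60: heading 120 -> 60
  FD 3.1: (-4.65,-2.685) -> (-3.1,0) [heading=60, draw]
  -- iteration 6/6 --
  RT 60: heading 60 -> 0
  FD 3.1: (-3.1,0) -> (0,0) [heading=0, draw]
]
FD 12: (0,0) -> (12,0) [heading=0, draw]
Final: pos=(12,0), heading=0, 7 segment(s) drawn

Answer: 12 0 0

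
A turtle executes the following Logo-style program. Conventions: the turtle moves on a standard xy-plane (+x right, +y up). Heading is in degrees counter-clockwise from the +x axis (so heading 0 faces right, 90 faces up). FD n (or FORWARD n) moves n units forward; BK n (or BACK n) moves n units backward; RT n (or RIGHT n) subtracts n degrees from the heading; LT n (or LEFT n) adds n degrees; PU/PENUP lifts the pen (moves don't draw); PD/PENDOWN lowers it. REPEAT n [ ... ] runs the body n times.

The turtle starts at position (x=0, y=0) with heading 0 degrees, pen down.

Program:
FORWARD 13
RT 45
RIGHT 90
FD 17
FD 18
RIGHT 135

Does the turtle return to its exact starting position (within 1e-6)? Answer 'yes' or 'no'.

Answer: no

Derivation:
Executing turtle program step by step:
Start: pos=(0,0), heading=0, pen down
FD 13: (0,0) -> (13,0) [heading=0, draw]
RT 45: heading 0 -> 315
RT 90: heading 315 -> 225
FD 17: (13,0) -> (0.979,-12.021) [heading=225, draw]
FD 18: (0.979,-12.021) -> (-11.749,-24.749) [heading=225, draw]
RT 135: heading 225 -> 90
Final: pos=(-11.749,-24.749), heading=90, 3 segment(s) drawn

Start position: (0, 0)
Final position: (-11.749, -24.749)
Distance = 27.396; >= 1e-6 -> NOT closed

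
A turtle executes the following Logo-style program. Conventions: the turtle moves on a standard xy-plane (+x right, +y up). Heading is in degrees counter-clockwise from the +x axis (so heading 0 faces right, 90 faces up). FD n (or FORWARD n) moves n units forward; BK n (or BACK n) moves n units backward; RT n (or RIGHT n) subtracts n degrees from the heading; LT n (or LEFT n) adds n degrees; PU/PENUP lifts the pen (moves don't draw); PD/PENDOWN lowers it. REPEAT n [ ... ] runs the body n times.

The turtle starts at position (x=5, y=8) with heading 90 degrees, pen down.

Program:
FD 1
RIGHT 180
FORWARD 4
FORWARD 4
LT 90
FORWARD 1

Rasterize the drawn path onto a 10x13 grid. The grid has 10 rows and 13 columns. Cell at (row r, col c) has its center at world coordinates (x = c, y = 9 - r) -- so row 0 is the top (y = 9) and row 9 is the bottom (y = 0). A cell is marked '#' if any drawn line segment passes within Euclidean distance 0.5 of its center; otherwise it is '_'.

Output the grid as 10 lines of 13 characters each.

Segment 0: (5,8) -> (5,9)
Segment 1: (5,9) -> (5,5)
Segment 2: (5,5) -> (5,1)
Segment 3: (5,1) -> (6,1)

Answer: _____#_______
_____#_______
_____#_______
_____#_______
_____#_______
_____#_______
_____#_______
_____#_______
_____##______
_____________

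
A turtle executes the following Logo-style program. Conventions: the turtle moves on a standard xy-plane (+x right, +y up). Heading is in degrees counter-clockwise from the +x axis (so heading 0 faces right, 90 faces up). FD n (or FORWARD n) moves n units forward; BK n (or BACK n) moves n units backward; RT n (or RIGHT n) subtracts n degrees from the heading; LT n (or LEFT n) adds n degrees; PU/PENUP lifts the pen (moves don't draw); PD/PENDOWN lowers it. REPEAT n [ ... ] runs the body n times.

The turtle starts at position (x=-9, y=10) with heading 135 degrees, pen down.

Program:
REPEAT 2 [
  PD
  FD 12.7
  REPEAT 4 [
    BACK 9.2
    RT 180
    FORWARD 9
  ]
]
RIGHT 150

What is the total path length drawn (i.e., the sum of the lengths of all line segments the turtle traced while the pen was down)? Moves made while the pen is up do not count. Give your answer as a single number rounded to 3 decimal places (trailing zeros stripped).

Executing turtle program step by step:
Start: pos=(-9,10), heading=135, pen down
REPEAT 2 [
  -- iteration 1/2 --
  PD: pen down
  FD 12.7: (-9,10) -> (-17.98,18.98) [heading=135, draw]
  REPEAT 4 [
    -- iteration 1/4 --
    BK 9.2: (-17.98,18.98) -> (-11.475,12.475) [heading=135, draw]
    RT 180: heading 135 -> 315
    FD 9: (-11.475,12.475) -> (-5.111,6.111) [heading=315, draw]
    -- iteration 2/4 --
    BK 9.2: (-5.111,6.111) -> (-11.616,12.616) [heading=315, draw]
    RT 180: heading 315 -> 135
    FD 9: (-11.616,12.616) -> (-17.98,18.98) [heading=135, draw]
    -- iteration 3/4 --
    BK 9.2: (-17.98,18.98) -> (-11.475,12.475) [heading=135, draw]
    RT 180: heading 135 -> 315
    FD 9: (-11.475,12.475) -> (-5.111,6.111) [heading=315, draw]
    -- iteration 4/4 --
    BK 9.2: (-5.111,6.111) -> (-11.616,12.616) [heading=315, draw]
    RT 180: heading 315 -> 135
    FD 9: (-11.616,12.616) -> (-17.98,18.98) [heading=135, draw]
  ]
  -- iteration 2/2 --
  PD: pen down
  FD 12.7: (-17.98,18.98) -> (-26.961,27.961) [heading=135, draw]
  REPEAT 4 [
    -- iteration 1/4 --
    BK 9.2: (-26.961,27.961) -> (-20.455,21.455) [heading=135, draw]
    RT 180: heading 135 -> 315
    FD 9: (-20.455,21.455) -> (-14.091,15.091) [heading=315, draw]
    -- iteration 2/4 --
    BK 9.2: (-14.091,15.091) -> (-20.597,21.597) [heading=315, draw]
    RT 180: heading 315 -> 135
    FD 9: (-20.597,21.597) -> (-26.961,27.961) [heading=135, draw]
    -- iteration 3/4 --
    BK 9.2: (-26.961,27.961) -> (-20.455,21.455) [heading=135, draw]
    RT 180: heading 135 -> 315
    FD 9: (-20.455,21.455) -> (-14.091,15.091) [heading=315, draw]
    -- iteration 4/4 --
    BK 9.2: (-14.091,15.091) -> (-20.597,21.597) [heading=315, draw]
    RT 180: heading 315 -> 135
    FD 9: (-20.597,21.597) -> (-26.961,27.961) [heading=135, draw]
  ]
]
RT 150: heading 135 -> 345
Final: pos=(-26.961,27.961), heading=345, 18 segment(s) drawn

Segment lengths:
  seg 1: (-9,10) -> (-17.98,18.98), length = 12.7
  seg 2: (-17.98,18.98) -> (-11.475,12.475), length = 9.2
  seg 3: (-11.475,12.475) -> (-5.111,6.111), length = 9
  seg 4: (-5.111,6.111) -> (-11.616,12.616), length = 9.2
  seg 5: (-11.616,12.616) -> (-17.98,18.98), length = 9
  seg 6: (-17.98,18.98) -> (-11.475,12.475), length = 9.2
  seg 7: (-11.475,12.475) -> (-5.111,6.111), length = 9
  seg 8: (-5.111,6.111) -> (-11.616,12.616), length = 9.2
  seg 9: (-11.616,12.616) -> (-17.98,18.98), length = 9
  seg 10: (-17.98,18.98) -> (-26.961,27.961), length = 12.7
  seg 11: (-26.961,27.961) -> (-20.455,21.455), length = 9.2
  seg 12: (-20.455,21.455) -> (-14.091,15.091), length = 9
  seg 13: (-14.091,15.091) -> (-20.597,21.597), length = 9.2
  seg 14: (-20.597,21.597) -> (-26.961,27.961), length = 9
  seg 15: (-26.961,27.961) -> (-20.455,21.455), length = 9.2
  seg 16: (-20.455,21.455) -> (-14.091,15.091), length = 9
  seg 17: (-14.091,15.091) -> (-20.597,21.597), length = 9.2
  seg 18: (-20.597,21.597) -> (-26.961,27.961), length = 9
Total = 171

Answer: 171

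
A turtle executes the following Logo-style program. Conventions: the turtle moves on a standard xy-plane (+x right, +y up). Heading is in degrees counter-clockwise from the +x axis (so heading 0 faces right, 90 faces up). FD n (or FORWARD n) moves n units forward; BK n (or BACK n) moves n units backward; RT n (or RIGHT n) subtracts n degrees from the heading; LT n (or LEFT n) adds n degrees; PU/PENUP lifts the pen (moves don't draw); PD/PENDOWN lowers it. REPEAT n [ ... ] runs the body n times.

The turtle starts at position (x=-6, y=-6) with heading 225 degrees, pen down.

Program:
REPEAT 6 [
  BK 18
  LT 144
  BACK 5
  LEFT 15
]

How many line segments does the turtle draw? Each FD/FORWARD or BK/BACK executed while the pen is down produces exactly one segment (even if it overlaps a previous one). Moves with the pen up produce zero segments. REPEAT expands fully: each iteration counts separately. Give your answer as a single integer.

Executing turtle program step by step:
Start: pos=(-6,-6), heading=225, pen down
REPEAT 6 [
  -- iteration 1/6 --
  BK 18: (-6,-6) -> (6.728,6.728) [heading=225, draw]
  LT 144: heading 225 -> 9
  BK 5: (6.728,6.728) -> (1.789,5.946) [heading=9, draw]
  LT 15: heading 9 -> 24
  -- iteration 2/6 --
  BK 18: (1.789,5.946) -> (-14.654,-1.376) [heading=24, draw]
  LT 144: heading 24 -> 168
  BK 5: (-14.654,-1.376) -> (-9.764,-2.415) [heading=168, draw]
  LT 15: heading 168 -> 183
  -- iteration 3/6 --
  BK 18: (-9.764,-2.415) -> (8.212,-1.473) [heading=183, draw]
  LT 144: heading 183 -> 327
  BK 5: (8.212,-1.473) -> (4.018,1.25) [heading=327, draw]
  LT 15: heading 327 -> 342
  -- iteration 4/6 --
  BK 18: (4.018,1.25) -> (-13.101,6.812) [heading=342, draw]
  LT 144: heading 342 -> 126
  BK 5: (-13.101,6.812) -> (-10.162,2.767) [heading=126, draw]
  LT 15: heading 126 -> 141
  -- iteration 5/6 --
  BK 18: (-10.162,2.767) -> (3.827,-8.56) [heading=141, draw]
  LT 144: heading 141 -> 285
  BK 5: (3.827,-8.56) -> (2.533,-3.731) [heading=285, draw]
  LT 15: heading 285 -> 300
  -- iteration 6/6 --
  BK 18: (2.533,-3.731) -> (-6.467,11.858) [heading=300, draw]
  LT 144: heading 300 -> 84
  BK 5: (-6.467,11.858) -> (-6.99,6.885) [heading=84, draw]
  LT 15: heading 84 -> 99
]
Final: pos=(-6.99,6.885), heading=99, 12 segment(s) drawn
Segments drawn: 12

Answer: 12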